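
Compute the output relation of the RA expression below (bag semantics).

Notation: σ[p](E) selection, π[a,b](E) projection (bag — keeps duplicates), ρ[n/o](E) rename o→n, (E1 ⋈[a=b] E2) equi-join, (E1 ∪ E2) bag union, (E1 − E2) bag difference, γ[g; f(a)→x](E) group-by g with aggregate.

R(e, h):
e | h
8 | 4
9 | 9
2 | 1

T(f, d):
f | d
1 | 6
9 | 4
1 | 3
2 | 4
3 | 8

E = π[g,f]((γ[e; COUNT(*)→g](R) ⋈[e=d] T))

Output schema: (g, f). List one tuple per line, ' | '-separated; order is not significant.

Subexpression sizes:
  R → 3
  γ[e; COUNT(*)→g](R) → 3
  T → 5
  (γ[e; COUNT(*)→g](R) ⋈[e=d] T) → 1
  π[g,f]((γ[e; COUNT(*)→g](R) ⋈[e=d] T)) → 1

== RESULT ==
g | f
1 | 3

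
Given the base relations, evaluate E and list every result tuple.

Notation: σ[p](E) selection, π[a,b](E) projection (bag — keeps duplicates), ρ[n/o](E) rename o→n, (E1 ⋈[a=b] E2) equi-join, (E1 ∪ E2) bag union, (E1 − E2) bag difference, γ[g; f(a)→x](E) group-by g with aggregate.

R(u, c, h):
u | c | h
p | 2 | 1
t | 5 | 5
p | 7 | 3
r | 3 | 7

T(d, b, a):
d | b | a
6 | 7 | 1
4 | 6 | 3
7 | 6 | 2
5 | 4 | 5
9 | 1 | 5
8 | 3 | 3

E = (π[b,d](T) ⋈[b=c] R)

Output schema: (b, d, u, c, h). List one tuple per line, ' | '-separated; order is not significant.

Subexpression sizes:
  T → 6
  π[b,d](T) → 6
  R → 4
  (π[b,d](T) ⋈[b=c] R) → 2

== RESULT ==
b | d | u | c | h
3 | 8 | r | 3 | 7
7 | 6 | p | 7 | 3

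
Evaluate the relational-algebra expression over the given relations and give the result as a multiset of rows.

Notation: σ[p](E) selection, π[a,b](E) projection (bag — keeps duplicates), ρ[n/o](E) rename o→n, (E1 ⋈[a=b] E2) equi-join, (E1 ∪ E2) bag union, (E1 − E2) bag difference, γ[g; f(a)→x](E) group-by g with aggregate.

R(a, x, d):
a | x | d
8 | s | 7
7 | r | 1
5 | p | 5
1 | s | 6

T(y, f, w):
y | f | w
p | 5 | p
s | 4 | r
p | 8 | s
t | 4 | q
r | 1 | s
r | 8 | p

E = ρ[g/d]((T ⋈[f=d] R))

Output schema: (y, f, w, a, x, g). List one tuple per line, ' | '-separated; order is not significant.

Per-node cardinality:
  T → 6
  R → 4
  (T ⋈[f=d] R) → 2
  ρ[g/d]((T ⋈[f=d] R)) → 2

== RESULT ==
y | f | w | a | x | g
p | 5 | p | 5 | p | 5
r | 1 | s | 7 | r | 1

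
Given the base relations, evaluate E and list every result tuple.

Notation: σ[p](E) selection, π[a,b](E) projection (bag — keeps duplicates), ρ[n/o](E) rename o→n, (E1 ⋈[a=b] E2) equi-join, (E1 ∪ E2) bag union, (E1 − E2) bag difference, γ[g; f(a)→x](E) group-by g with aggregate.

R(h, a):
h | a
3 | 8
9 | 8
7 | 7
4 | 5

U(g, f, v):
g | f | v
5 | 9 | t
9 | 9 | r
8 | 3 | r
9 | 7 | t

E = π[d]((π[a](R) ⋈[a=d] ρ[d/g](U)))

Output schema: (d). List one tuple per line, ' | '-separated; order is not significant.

Subexpression sizes:
  R → 4
  π[a](R) → 4
  U → 4
  ρ[d/g](U) → 4
  (π[a](R) ⋈[a=d] ρ[d/g](U)) → 3
  π[d]((π[a](R) ⋈[a=d] ρ[d/g](U))) → 3

== RESULT ==
d
5
8
8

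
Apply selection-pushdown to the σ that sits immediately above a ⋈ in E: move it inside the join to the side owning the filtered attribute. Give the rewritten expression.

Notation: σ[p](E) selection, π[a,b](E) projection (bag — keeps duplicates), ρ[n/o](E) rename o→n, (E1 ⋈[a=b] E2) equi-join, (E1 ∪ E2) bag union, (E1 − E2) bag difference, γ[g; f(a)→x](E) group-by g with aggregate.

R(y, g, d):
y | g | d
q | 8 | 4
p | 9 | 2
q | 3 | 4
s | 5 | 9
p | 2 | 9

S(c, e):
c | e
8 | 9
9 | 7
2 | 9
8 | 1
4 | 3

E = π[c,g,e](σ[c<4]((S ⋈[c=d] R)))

σ filters on c, owned by the left side.
E' = π[c,g,e]((σ[c<4](S) ⋈[c=d] R))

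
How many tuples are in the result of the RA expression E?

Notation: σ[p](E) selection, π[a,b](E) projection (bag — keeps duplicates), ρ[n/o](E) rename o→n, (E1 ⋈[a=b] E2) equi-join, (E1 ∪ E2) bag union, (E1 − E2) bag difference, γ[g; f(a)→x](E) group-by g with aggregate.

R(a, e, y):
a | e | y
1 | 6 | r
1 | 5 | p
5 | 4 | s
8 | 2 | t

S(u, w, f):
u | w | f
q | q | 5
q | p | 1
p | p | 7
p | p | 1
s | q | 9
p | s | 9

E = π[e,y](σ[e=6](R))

Stepwise |·|:
  R → 4
  σ[e=6](R) → 1
  π[e,y](σ[e=6](R)) → 1

|E| = 1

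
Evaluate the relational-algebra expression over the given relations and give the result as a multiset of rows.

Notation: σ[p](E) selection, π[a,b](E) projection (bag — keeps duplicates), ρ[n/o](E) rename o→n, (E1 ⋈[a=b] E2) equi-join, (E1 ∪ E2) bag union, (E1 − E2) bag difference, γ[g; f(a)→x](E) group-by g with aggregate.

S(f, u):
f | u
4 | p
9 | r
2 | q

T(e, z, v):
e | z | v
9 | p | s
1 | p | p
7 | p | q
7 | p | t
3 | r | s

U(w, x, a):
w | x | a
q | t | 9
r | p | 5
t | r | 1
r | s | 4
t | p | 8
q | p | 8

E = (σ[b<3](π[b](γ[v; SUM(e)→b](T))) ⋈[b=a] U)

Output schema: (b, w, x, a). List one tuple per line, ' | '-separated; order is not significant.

Stepwise |·|:
  T → 5
  γ[v; SUM(e)→b](T) → 4
  π[b](γ[v; SUM(e)→b](T)) → 4
  σ[b<3](π[b](γ[v; SUM(e)→b](T))) → 1
  U → 6
  (σ[b<3](π[b](γ[v; SUM(e)→b](T))) ⋈[b=a] U) → 1

== RESULT ==
b | w | x | a
1 | t | r | 1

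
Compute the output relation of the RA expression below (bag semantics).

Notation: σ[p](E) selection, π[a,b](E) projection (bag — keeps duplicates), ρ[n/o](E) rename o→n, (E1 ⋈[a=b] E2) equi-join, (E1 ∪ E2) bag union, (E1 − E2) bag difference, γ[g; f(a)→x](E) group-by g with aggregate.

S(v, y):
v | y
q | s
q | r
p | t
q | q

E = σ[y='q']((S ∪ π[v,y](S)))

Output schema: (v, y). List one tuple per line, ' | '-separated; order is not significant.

Per-node cardinality:
  S → 4
  S → 4
  π[v,y](S) → 4
  (S ∪ π[v,y](S)) → 8
  σ[y='q']((S ∪ π[v,y](S))) → 2

== RESULT ==
v | y
q | q
q | q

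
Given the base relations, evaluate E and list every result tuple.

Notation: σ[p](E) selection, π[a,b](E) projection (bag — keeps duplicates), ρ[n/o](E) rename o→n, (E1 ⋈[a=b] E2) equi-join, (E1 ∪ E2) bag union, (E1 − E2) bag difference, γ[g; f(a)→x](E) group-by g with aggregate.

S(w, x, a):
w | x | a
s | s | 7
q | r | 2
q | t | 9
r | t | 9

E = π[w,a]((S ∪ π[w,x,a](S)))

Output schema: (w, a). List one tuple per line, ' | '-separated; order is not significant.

Stepwise |·|:
  S → 4
  S → 4
  π[w,x,a](S) → 4
  (S ∪ π[w,x,a](S)) → 8
  π[w,a]((S ∪ π[w,x,a](S))) → 8

== RESULT ==
w | a
q | 2
q | 2
q | 9
q | 9
r | 9
r | 9
s | 7
s | 7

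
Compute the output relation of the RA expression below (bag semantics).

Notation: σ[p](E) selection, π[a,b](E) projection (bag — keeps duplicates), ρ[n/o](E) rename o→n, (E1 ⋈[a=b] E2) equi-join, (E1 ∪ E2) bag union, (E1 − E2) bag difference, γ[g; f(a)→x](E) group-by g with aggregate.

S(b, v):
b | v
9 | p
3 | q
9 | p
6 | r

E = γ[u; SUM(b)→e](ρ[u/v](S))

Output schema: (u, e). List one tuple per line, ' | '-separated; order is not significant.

Per-node cardinality:
  S → 4
  ρ[u/v](S) → 4
  γ[u; SUM(b)→e](ρ[u/v](S)) → 3

== RESULT ==
u | e
p | 18
q | 3
r | 6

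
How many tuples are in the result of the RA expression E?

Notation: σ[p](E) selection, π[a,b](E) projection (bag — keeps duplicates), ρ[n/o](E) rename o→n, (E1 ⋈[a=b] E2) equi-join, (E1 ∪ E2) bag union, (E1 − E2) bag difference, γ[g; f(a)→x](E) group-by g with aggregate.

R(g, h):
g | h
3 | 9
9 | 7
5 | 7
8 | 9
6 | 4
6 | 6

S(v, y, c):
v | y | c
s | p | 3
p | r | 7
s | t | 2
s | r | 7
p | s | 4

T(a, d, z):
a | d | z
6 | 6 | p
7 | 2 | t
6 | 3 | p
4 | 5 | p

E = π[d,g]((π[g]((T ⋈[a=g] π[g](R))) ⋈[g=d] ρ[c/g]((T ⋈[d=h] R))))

Row counts bottom-up:
  T → 4
  R → 6
  π[g](R) → 6
  (T ⋈[a=g] π[g](R)) → 4
  π[g]((T ⋈[a=g] π[g](R))) → 4
  T → 4
  R → 6
  (T ⋈[d=h] R) → 1
  ρ[c/g]((T ⋈[d=h] R)) → 1
  (π[g]((T ⋈[a=g] π[g](R))) ⋈[g=d] ρ[c/g]((T ⋈[d=h] R))) → 4
  π[d,g]((π[g]((T ⋈[a=g] π[g](R))) ⋈[g=d] ρ[c/g]((T ⋈[d=h] R)))) → 4

|E| = 4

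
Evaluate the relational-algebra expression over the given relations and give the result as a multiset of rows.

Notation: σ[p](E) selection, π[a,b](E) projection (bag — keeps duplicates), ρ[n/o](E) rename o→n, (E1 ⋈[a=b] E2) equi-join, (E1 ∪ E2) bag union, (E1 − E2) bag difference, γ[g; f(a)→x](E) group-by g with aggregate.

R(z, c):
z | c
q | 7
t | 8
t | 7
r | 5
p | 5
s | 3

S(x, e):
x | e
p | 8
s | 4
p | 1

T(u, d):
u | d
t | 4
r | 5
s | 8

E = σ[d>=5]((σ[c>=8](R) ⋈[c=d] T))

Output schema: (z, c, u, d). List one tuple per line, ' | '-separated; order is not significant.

Per-node cardinality:
  R → 6
  σ[c>=8](R) → 1
  T → 3
  (σ[c>=8](R) ⋈[c=d] T) → 1
  σ[d>=5]((σ[c>=8](R) ⋈[c=d] T)) → 1

== RESULT ==
z | c | u | d
t | 8 | s | 8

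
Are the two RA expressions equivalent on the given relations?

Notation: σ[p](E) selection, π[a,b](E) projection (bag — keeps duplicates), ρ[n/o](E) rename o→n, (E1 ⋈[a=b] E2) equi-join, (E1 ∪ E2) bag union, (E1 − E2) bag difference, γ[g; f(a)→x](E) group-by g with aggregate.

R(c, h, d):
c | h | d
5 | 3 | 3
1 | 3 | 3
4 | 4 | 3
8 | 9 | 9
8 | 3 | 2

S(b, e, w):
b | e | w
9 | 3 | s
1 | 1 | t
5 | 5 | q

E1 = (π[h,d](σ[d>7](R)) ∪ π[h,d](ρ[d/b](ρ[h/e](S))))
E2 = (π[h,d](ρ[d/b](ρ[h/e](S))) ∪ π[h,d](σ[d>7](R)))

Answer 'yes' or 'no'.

E1 row counts bottom-up:
  R → 5
  σ[d>7](R) → 1
  π[h,d](σ[d>7](R)) → 1
  S → 3
  ρ[h/e](S) → 3
  ρ[d/b](ρ[h/e](S)) → 3
  π[h,d](ρ[d/b](ρ[h/e](S))) → 3
  (π[h,d](σ[d>7](R)) ∪ π[h,d](ρ[d/b](ρ[h/e](S)))) → 4
E2 row counts bottom-up:
  S → 3
  ρ[h/e](S) → 3
  ρ[d/b](ρ[h/e](S)) → 3
  π[h,d](ρ[d/b](ρ[h/e](S))) → 3
  R → 5
  σ[d>7](R) → 1
  π[h,d](σ[d>7](R)) → 1
  (π[h,d](ρ[d/b](ρ[h/e](S))) ∪ π[h,d](σ[d>7](R))) → 4

E1 and E2 produce the same multiset:
h | d
1 | 1
3 | 9
5 | 5
9 | 9

yes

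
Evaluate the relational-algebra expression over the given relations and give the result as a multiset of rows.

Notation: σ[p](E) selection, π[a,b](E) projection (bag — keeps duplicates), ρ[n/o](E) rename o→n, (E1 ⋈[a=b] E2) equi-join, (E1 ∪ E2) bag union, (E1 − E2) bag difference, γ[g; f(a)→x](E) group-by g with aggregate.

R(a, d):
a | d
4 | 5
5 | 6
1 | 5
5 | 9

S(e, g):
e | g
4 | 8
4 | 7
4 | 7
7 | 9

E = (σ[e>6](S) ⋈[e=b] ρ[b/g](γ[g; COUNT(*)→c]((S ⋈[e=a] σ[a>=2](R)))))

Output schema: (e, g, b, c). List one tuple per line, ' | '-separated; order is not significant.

Row counts bottom-up:
  S → 4
  σ[e>6](S) → 1
  S → 4
  R → 4
  σ[a>=2](R) → 3
  (S ⋈[e=a] σ[a>=2](R)) → 3
  γ[g; COUNT(*)→c]((S ⋈[e=a] σ[a>=2](R))) → 2
  ρ[b/g](γ[g; COUNT(*)→c]((S ⋈[e=a] σ[a>=2](R)))) → 2
  (σ[e>6](S) ⋈[e=b] ρ[b/g](γ[g; COUNT(*)→c]((S ⋈[e=a] σ[a>=2](R))))) → 1

== RESULT ==
e | g | b | c
7 | 9 | 7 | 2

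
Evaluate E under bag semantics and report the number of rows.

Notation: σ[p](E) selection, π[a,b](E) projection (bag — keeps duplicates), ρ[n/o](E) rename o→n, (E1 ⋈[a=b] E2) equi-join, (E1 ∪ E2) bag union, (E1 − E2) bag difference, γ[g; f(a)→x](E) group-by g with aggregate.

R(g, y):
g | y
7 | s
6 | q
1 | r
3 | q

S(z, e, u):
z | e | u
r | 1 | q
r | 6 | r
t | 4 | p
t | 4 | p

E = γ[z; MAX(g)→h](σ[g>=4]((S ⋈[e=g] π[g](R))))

Stepwise |·|:
  S → 4
  R → 4
  π[g](R) → 4
  (S ⋈[e=g] π[g](R)) → 2
  σ[g>=4]((S ⋈[e=g] π[g](R))) → 1
  γ[z; MAX(g)→h](σ[g>=4]((S ⋈[e=g] π[g](R)))) → 1

|E| = 1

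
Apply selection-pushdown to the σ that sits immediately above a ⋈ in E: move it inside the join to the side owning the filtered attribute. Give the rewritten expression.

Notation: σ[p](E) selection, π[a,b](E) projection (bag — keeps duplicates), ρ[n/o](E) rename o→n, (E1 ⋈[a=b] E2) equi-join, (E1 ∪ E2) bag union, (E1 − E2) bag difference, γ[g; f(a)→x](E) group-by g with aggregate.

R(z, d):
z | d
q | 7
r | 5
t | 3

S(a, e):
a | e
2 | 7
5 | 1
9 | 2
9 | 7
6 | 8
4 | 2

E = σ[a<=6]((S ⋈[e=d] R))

σ filters on a, owned by the left side.
E' = (σ[a<=6](S) ⋈[e=d] R)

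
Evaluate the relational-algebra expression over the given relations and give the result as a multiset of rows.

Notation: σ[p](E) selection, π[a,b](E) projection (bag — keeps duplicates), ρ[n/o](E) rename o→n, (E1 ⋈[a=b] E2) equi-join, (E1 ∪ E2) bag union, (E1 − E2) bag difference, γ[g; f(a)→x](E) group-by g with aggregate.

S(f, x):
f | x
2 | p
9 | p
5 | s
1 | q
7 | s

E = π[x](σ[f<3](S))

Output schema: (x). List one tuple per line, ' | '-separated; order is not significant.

Subexpression sizes:
  S → 5
  σ[f<3](S) → 2
  π[x](σ[f<3](S)) → 2

== RESULT ==
x
p
q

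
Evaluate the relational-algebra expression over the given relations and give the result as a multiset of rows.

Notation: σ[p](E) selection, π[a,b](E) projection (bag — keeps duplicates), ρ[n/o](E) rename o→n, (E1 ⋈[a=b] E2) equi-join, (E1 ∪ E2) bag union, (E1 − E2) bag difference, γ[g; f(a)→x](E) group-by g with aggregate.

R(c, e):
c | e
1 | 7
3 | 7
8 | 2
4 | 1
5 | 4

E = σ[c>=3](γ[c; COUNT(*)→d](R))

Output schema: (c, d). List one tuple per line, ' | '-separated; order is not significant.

Stepwise |·|:
  R → 5
  γ[c; COUNT(*)→d](R) → 5
  σ[c>=3](γ[c; COUNT(*)→d](R)) → 4

== RESULT ==
c | d
3 | 1
4 | 1
5 | 1
8 | 1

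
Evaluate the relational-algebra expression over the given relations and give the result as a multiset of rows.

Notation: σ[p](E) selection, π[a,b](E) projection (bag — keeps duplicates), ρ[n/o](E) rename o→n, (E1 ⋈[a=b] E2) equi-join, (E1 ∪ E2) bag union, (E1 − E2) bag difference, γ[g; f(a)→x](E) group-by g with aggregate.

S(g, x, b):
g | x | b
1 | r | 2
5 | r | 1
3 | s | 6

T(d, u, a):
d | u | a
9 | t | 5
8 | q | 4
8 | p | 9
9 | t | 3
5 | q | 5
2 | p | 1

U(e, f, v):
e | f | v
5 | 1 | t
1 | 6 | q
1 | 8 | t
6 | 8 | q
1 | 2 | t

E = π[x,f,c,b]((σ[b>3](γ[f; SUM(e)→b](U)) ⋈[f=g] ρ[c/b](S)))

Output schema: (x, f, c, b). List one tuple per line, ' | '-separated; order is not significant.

Subexpression sizes:
  U → 5
  γ[f; SUM(e)→b](U) → 4
  σ[b>3](γ[f; SUM(e)→b](U)) → 2
  S → 3
  ρ[c/b](S) → 3
  (σ[b>3](γ[f; SUM(e)→b](U)) ⋈[f=g] ρ[c/b](S)) → 1
  π[x,f,c,b]((σ[b>3](γ[f; SUM(e)→b](U)) ⋈[f=g] ρ[c/b](S))) → 1

== RESULT ==
x | f | c | b
r | 1 | 2 | 5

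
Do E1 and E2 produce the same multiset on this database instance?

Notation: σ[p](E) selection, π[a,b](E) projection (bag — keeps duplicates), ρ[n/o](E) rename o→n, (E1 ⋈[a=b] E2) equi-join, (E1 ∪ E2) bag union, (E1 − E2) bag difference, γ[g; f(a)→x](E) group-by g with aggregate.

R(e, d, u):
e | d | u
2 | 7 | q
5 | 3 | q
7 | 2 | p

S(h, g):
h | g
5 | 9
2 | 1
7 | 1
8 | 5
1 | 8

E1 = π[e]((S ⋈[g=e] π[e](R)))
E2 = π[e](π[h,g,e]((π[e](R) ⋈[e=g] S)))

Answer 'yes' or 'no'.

E1 per-node cardinality:
  S → 5
  R → 3
  π[e](R) → 3
  (S ⋈[g=e] π[e](R)) → 1
  π[e]((S ⋈[g=e] π[e](R))) → 1
E2 per-node cardinality:
  R → 3
  π[e](R) → 3
  S → 5
  (π[e](R) ⋈[e=g] S) → 1
  π[h,g,e]((π[e](R) ⋈[e=g] S)) → 1
  π[e](π[h,g,e]((π[e](R) ⋈[e=g] S))) → 1

E1 and E2 produce the same multiset:
e
5

yes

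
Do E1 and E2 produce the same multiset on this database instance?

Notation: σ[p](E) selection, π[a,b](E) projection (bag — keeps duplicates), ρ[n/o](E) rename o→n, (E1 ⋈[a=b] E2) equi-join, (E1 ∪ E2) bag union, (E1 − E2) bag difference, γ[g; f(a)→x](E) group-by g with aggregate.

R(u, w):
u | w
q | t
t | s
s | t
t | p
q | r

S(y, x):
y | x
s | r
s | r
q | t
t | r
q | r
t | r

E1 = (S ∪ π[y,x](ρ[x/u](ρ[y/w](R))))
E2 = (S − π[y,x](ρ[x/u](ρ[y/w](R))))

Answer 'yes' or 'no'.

E1 per-node cardinality:
  S → 6
  R → 5
  ρ[y/w](R) → 5
  ρ[x/u](ρ[y/w](R)) → 5
  π[y,x](ρ[x/u](ρ[y/w](R))) → 5
  (S ∪ π[y,x](ρ[x/u](ρ[y/w](R)))) → 11
E2 per-node cardinality:
  S → 6
  R → 5
  ρ[y/w](R) → 5
  ρ[x/u](ρ[y/w](R)) → 5
  π[y,x](ρ[x/u](ρ[y/w](R))) → 5
  (S − π[y,x](ρ[x/u](ρ[y/w](R)))) → 6

E1 result:
y | x
p | t
q | r
q | t
r | q
s | r
s | r
s | t
t | q
t | r
t | r
t | s
E2 result:
y | x
q | r
q | t
s | r
s | r
t | r
t | r
Witness: ('t', 'q') appears 1× in E1 but 0× in E2.

no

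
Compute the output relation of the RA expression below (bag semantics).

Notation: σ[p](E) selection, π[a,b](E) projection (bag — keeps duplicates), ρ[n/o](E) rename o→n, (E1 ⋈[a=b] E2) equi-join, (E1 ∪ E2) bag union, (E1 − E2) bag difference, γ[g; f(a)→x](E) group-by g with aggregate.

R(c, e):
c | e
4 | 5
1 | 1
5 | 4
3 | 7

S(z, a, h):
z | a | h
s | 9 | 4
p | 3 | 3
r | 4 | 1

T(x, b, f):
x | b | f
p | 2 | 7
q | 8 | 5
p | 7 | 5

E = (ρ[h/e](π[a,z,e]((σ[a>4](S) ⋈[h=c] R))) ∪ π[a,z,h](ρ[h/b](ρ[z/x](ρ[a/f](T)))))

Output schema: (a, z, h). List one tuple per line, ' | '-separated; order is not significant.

Per-node cardinality:
  S → 3
  σ[a>4](S) → 1
  R → 4
  (σ[a>4](S) ⋈[h=c] R) → 1
  π[a,z,e]((σ[a>4](S) ⋈[h=c] R)) → 1
  ρ[h/e](π[a,z,e]((σ[a>4](S) ⋈[h=c] R))) → 1
  T → 3
  ρ[a/f](T) → 3
  ρ[z/x](ρ[a/f](T)) → 3
  ρ[h/b](ρ[z/x](ρ[a/f](T))) → 3
  π[a,z,h](ρ[h/b](ρ[z/x](ρ[a/f](T)))) → 3
  (ρ[h/e](π[a,z,e]((σ[a>4](S) ⋈[h=c] R))) ∪ π[a,z,h](ρ[h/b](ρ[z/x](ρ[a/f](T))))) → 4

== RESULT ==
a | z | h
5 | p | 7
5 | q | 8
7 | p | 2
9 | s | 5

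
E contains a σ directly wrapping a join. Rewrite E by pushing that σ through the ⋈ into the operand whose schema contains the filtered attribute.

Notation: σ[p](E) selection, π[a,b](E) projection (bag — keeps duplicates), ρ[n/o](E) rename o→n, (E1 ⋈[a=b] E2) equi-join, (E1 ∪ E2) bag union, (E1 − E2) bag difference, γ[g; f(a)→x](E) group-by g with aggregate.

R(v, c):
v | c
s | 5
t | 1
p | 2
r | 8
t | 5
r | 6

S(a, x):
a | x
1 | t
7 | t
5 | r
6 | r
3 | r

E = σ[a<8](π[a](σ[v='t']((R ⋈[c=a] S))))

σ filters on v, owned by the left side.
E' = σ[a<8](π[a]((σ[v='t'](R) ⋈[c=a] S)))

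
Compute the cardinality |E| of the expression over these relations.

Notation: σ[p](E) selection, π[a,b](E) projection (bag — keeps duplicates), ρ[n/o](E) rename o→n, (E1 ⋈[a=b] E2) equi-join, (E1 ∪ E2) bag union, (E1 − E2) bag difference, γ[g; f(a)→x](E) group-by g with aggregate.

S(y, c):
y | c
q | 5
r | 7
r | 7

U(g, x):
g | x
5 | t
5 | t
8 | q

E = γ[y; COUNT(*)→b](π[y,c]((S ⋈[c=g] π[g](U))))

Stepwise |·|:
  S → 3
  U → 3
  π[g](U) → 3
  (S ⋈[c=g] π[g](U)) → 2
  π[y,c]((S ⋈[c=g] π[g](U))) → 2
  γ[y; COUNT(*)→b](π[y,c]((S ⋈[c=g] π[g](U)))) → 1

|E| = 1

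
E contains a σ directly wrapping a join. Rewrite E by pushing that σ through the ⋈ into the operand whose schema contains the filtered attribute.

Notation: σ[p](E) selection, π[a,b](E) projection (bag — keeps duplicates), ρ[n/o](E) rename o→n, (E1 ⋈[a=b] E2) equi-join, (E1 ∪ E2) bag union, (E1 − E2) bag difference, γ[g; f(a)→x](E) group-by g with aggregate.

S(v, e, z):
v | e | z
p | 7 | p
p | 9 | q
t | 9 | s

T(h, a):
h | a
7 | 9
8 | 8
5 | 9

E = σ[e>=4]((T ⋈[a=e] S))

σ filters on e, owned by the right side.
E' = (T ⋈[a=e] σ[e>=4](S))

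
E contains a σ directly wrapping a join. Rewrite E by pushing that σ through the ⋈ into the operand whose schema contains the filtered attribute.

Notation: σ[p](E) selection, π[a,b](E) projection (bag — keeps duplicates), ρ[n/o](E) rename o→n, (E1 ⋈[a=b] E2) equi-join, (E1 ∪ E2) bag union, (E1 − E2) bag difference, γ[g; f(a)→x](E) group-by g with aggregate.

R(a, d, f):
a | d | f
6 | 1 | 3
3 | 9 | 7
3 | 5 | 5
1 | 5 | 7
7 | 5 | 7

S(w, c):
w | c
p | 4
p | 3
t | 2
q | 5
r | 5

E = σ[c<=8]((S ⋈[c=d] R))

σ filters on c, owned by the left side.
E' = (σ[c<=8](S) ⋈[c=d] R)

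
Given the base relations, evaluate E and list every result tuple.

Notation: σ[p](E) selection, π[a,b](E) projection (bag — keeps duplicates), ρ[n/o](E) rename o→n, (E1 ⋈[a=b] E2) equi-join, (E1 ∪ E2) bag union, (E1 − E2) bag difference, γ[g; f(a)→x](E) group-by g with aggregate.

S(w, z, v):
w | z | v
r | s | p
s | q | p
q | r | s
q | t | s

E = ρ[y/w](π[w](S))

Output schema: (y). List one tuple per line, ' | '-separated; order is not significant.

Row counts bottom-up:
  S → 4
  π[w](S) → 4
  ρ[y/w](π[w](S)) → 4

== RESULT ==
y
q
q
r
s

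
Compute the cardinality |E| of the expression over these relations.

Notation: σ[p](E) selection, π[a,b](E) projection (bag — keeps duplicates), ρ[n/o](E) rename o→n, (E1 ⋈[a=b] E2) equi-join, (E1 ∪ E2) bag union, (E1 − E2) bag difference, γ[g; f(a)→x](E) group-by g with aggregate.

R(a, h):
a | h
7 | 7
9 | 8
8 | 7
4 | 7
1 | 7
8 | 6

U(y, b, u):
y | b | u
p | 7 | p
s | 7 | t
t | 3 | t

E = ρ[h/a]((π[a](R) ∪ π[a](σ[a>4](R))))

Subexpression sizes:
  R → 6
  π[a](R) → 6
  R → 6
  σ[a>4](R) → 4
  π[a](σ[a>4](R)) → 4
  (π[a](R) ∪ π[a](σ[a>4](R))) → 10
  ρ[h/a]((π[a](R) ∪ π[a](σ[a>4](R)))) → 10

|E| = 10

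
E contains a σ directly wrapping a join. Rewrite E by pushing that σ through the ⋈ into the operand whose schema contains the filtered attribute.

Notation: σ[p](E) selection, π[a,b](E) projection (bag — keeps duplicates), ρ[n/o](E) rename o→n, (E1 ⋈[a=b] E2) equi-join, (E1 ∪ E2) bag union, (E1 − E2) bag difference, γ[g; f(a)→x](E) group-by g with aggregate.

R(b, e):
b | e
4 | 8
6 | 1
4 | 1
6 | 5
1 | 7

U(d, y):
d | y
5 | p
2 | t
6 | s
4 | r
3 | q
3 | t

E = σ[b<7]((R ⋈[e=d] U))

σ filters on b, owned by the left side.
E' = (σ[b<7](R) ⋈[e=d] U)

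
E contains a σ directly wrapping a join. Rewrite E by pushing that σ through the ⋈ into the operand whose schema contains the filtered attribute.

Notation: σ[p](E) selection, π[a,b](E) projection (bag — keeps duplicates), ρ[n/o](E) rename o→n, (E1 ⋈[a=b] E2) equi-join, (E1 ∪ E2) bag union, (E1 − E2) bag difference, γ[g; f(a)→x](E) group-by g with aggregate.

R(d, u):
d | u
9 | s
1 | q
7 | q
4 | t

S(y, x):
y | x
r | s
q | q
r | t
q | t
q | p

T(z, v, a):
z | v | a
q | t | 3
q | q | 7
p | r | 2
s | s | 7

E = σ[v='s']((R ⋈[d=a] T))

σ filters on v, owned by the right side.
E' = (R ⋈[d=a] σ[v='s'](T))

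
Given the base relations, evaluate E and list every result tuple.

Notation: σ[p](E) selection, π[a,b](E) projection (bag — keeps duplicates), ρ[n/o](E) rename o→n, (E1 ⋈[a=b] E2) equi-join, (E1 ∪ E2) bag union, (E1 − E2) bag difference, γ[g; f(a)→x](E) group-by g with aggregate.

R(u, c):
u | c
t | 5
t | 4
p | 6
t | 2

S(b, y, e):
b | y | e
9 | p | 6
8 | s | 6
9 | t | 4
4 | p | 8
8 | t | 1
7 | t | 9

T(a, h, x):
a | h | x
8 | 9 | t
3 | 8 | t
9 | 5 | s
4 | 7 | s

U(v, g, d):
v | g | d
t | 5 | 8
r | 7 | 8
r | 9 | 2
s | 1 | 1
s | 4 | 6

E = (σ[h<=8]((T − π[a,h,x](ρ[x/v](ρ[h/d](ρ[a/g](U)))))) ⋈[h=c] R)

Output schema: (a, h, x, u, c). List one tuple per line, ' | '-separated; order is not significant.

Stepwise |·|:
  T → 4
  U → 5
  ρ[a/g](U) → 5
  ρ[h/d](ρ[a/g](U)) → 5
  ρ[x/v](ρ[h/d](ρ[a/g](U))) → 5
  π[a,h,x](ρ[x/v](ρ[h/d](ρ[a/g](U)))) → 5
  (T − π[a,h,x](ρ[x/v](ρ[h/d](ρ[a/g](U))))) → 4
  σ[h<=8]((T − π[a,h,x](ρ[x/v](ρ[h/d](ρ[a/g](U)))))) → 3
  R → 4
  (σ[h<=8]((T − π[a,h,x](ρ[x/v](ρ[h/d](ρ[a/g](U)))))) ⋈[h=c] R) → 1

== RESULT ==
a | h | x | u | c
9 | 5 | s | t | 5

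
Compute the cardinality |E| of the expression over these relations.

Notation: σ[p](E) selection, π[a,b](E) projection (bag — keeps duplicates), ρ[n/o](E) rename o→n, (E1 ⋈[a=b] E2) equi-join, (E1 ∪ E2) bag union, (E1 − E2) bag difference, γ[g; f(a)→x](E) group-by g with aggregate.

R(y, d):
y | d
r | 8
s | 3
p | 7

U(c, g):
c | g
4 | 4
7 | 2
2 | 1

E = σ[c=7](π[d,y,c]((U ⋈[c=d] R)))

Row counts bottom-up:
  U → 3
  R → 3
  (U ⋈[c=d] R) → 1
  π[d,y,c]((U ⋈[c=d] R)) → 1
  σ[c=7](π[d,y,c]((U ⋈[c=d] R))) → 1

|E| = 1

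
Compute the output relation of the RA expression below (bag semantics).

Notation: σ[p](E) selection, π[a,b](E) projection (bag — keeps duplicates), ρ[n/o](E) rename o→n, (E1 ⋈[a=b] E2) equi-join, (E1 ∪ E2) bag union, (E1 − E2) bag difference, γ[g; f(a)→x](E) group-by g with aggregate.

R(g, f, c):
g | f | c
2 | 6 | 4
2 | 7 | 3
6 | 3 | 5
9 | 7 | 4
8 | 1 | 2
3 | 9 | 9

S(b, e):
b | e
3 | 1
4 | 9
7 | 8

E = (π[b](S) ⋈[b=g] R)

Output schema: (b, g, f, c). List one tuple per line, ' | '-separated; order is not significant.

Per-node cardinality:
  S → 3
  π[b](S) → 3
  R → 6
  (π[b](S) ⋈[b=g] R) → 1

== RESULT ==
b | g | f | c
3 | 3 | 9 | 9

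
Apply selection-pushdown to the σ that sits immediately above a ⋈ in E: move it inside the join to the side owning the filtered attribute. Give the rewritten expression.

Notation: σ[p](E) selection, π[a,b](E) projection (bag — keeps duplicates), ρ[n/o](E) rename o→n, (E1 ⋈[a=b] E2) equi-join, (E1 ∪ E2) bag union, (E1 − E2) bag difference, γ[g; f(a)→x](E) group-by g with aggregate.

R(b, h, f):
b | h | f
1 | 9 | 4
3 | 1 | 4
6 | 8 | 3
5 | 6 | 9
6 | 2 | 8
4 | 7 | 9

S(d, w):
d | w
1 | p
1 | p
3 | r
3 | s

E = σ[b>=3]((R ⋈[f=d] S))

σ filters on b, owned by the left side.
E' = (σ[b>=3](R) ⋈[f=d] S)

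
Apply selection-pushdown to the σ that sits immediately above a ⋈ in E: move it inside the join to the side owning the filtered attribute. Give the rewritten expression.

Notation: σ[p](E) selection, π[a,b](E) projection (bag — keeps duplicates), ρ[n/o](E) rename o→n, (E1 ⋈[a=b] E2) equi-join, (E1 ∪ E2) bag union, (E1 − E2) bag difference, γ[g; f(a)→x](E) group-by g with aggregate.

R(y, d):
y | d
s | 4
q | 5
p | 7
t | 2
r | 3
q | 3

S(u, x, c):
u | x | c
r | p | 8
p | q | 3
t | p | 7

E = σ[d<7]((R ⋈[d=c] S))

σ filters on d, owned by the left side.
E' = (σ[d<7](R) ⋈[d=c] S)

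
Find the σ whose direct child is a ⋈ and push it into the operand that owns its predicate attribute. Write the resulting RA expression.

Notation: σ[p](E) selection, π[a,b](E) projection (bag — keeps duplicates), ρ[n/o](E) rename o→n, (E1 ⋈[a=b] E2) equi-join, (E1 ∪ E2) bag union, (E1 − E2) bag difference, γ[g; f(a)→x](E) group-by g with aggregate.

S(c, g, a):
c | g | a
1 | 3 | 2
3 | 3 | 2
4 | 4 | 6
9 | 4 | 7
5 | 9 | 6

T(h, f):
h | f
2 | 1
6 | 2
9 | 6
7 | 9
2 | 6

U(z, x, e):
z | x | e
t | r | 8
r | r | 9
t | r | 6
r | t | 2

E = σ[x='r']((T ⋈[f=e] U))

σ filters on x, owned by the right side.
E' = (T ⋈[f=e] σ[x='r'](U))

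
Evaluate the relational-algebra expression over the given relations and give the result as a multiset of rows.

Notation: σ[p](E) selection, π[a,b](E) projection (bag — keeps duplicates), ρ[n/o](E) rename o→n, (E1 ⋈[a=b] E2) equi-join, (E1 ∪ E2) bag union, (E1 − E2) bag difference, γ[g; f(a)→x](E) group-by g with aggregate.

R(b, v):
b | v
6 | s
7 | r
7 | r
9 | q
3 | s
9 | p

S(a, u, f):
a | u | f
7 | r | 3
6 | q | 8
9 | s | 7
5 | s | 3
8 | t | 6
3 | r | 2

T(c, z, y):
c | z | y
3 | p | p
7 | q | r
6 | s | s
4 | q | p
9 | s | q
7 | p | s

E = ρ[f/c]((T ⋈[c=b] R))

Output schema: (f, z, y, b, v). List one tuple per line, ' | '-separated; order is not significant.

Per-node cardinality:
  T → 6
  R → 6
  (T ⋈[c=b] R) → 8
  ρ[f/c]((T ⋈[c=b] R)) → 8

== RESULT ==
f | z | y | b | v
3 | p | p | 3 | s
6 | s | s | 6 | s
7 | p | s | 7 | r
7 | p | s | 7 | r
7 | q | r | 7 | r
7 | q | r | 7 | r
9 | s | q | 9 | p
9 | s | q | 9 | q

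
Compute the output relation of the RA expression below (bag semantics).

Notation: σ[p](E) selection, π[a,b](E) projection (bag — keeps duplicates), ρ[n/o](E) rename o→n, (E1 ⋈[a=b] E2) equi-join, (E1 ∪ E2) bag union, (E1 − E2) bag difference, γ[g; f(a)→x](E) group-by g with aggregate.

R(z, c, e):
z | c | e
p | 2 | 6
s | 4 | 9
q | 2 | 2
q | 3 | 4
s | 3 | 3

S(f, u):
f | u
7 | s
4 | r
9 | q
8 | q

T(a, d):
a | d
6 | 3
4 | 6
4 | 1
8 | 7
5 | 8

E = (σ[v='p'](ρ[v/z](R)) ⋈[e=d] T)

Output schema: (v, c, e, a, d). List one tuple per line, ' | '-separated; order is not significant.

Row counts bottom-up:
  R → 5
  ρ[v/z](R) → 5
  σ[v='p'](ρ[v/z](R)) → 1
  T → 5
  (σ[v='p'](ρ[v/z](R)) ⋈[e=d] T) → 1

== RESULT ==
v | c | e | a | d
p | 2 | 6 | 4 | 6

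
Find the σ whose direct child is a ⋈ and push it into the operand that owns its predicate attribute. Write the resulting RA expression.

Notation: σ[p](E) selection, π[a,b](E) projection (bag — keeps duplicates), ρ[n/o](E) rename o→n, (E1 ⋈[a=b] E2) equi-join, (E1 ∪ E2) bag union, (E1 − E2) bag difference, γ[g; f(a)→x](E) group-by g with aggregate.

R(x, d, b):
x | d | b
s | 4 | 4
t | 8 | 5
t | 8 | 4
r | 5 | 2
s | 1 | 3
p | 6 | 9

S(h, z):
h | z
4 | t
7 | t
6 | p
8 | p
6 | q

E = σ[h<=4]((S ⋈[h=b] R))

σ filters on h, owned by the left side.
E' = (σ[h<=4](S) ⋈[h=b] R)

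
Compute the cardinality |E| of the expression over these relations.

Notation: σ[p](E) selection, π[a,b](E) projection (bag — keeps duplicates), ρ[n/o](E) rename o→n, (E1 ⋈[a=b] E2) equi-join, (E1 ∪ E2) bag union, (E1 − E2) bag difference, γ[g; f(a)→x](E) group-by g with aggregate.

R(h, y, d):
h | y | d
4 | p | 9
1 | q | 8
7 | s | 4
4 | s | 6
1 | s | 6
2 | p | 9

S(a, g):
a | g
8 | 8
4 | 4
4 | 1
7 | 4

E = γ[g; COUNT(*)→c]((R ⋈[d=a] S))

Subexpression sizes:
  R → 6
  S → 4
  (R ⋈[d=a] S) → 3
  γ[g; COUNT(*)→c]((R ⋈[d=a] S)) → 3

|E| = 3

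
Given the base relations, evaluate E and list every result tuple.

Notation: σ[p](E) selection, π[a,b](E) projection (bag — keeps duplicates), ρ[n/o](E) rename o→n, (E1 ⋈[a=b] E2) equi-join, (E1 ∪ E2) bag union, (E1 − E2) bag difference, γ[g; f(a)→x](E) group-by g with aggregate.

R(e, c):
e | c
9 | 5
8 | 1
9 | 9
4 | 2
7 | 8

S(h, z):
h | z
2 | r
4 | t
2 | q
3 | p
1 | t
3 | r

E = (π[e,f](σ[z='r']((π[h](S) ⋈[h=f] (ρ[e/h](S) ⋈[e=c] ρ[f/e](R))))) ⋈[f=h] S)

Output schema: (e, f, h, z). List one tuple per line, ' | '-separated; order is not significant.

Row counts bottom-up:
  S → 6
  π[h](S) → 6
  S → 6
  ρ[e/h](S) → 6
  R → 5
  ρ[f/e](R) → 5
  (ρ[e/h](S) ⋈[e=c] ρ[f/e](R)) → 3
  (π[h](S) ⋈[h=f] (ρ[e/h](S) ⋈[e=c] ρ[f/e](R))) → 2
  σ[z='r']((π[h](S) ⋈[h=f] (ρ[e/h](S) ⋈[e=c] ρ[f/e](R)))) → 1
  π[e,f](σ[z='r']((π[h](S) ⋈[h=f] (ρ[e/h](S) ⋈[e=c] ρ[f/e](R))))) → 1
  S → 6
  (π[e,f](σ[z='r']((π[h](S) ⋈[h=f] (ρ[e/h](S) ⋈[e=c] ρ[f/e](R))))) ⋈[f=h] S) → 1

== RESULT ==
e | f | h | z
2 | 4 | 4 | t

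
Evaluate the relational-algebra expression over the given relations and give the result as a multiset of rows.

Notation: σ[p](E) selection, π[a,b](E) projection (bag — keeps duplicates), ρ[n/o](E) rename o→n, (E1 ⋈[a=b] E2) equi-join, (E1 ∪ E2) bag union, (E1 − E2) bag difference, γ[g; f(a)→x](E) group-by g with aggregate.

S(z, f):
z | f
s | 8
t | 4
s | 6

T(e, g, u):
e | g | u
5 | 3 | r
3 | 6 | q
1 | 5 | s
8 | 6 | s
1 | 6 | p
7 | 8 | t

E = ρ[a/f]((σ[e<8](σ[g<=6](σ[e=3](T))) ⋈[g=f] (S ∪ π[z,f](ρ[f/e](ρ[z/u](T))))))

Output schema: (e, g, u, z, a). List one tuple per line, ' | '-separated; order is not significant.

Stepwise |·|:
  T → 6
  σ[e=3](T) → 1
  σ[g<=6](σ[e=3](T)) → 1
  σ[e<8](σ[g<=6](σ[e=3](T))) → 1
  S → 3
  T → 6
  ρ[z/u](T) → 6
  ρ[f/e](ρ[z/u](T)) → 6
  π[z,f](ρ[f/e](ρ[z/u](T))) → 6
  (S ∪ π[z,f](ρ[f/e](ρ[z/u](T)))) → 9
  (σ[e<8](σ[g<=6](σ[e=3](T))) ⋈[g=f] (S ∪ π[z,f](ρ[f/e](ρ[z/u](T))))) → 1
  ρ[a/f]((σ[e<8](σ[g<=6](σ[e=3](T))) ⋈[g=f] (S ∪ π[z,f](ρ[f/e](ρ[z/u](T)))))) → 1

== RESULT ==
e | g | u | z | a
3 | 6 | q | s | 6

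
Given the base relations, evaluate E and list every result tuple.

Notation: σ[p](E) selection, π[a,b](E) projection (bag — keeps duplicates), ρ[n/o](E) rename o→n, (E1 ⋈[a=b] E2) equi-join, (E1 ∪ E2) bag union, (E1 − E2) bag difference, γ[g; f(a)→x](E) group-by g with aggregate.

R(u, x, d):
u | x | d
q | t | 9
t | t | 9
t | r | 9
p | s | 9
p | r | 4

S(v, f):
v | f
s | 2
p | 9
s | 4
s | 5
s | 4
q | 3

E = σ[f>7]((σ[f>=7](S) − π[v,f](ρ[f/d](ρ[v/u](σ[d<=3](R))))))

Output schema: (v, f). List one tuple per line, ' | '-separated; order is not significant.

Subexpression sizes:
  S → 6
  σ[f>=7](S) → 1
  R → 5
  σ[d<=3](R) → 0
  ρ[v/u](σ[d<=3](R)) → 0
  ρ[f/d](ρ[v/u](σ[d<=3](R))) → 0
  π[v,f](ρ[f/d](ρ[v/u](σ[d<=3](R)))) → 0
  (σ[f>=7](S) − π[v,f](ρ[f/d](ρ[v/u](σ[d<=3](R))))) → 1
  σ[f>7]((σ[f>=7](S) − π[v,f](ρ[f/d](ρ[v/u](σ[d<=3](R)))))) → 1

== RESULT ==
v | f
p | 9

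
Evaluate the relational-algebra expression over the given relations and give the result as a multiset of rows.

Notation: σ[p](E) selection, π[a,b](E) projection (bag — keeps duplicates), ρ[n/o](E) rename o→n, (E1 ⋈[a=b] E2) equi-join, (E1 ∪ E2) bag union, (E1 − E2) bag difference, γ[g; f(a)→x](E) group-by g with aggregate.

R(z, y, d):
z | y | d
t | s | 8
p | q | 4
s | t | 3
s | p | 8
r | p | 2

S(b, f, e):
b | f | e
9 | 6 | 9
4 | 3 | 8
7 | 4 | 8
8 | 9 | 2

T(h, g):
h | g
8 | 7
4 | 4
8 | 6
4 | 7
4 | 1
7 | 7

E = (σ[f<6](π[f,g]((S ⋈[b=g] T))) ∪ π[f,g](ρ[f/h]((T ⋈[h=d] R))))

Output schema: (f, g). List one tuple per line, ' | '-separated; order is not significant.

Row counts bottom-up:
  S → 4
  T → 6
  (S ⋈[b=g] T) → 4
  π[f,g]((S ⋈[b=g] T)) → 4
  σ[f<6](π[f,g]((S ⋈[b=g] T))) → 4
  T → 6
  R → 5
  (T ⋈[h=d] R) → 7
  ρ[f/h]((T ⋈[h=d] R)) → 7
  π[f,g](ρ[f/h]((T ⋈[h=d] R))) → 7
  (σ[f<6](π[f,g]((S ⋈[b=g] T))) ∪ π[f,g](ρ[f/h]((T ⋈[h=d] R)))) → 11

== RESULT ==
f | g
3 | 4
4 | 1
4 | 4
4 | 7
4 | 7
4 | 7
4 | 7
8 | 6
8 | 6
8 | 7
8 | 7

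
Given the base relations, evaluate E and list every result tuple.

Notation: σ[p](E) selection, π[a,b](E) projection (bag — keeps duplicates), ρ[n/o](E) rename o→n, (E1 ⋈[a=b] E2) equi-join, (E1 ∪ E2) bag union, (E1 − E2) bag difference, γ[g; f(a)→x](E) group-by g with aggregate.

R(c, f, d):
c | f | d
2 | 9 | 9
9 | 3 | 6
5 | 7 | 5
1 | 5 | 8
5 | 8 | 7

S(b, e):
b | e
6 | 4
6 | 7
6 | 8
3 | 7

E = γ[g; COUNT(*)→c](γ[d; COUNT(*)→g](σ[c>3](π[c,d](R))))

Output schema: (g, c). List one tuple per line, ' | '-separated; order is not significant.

Row counts bottom-up:
  R → 5
  π[c,d](R) → 5
  σ[c>3](π[c,d](R)) → 3
  γ[d; COUNT(*)→g](σ[c>3](π[c,d](R))) → 3
  γ[g; COUNT(*)→c](γ[d; COUNT(*)→g](σ[c>3](π[c,d](R)))) → 1

== RESULT ==
g | c
1 | 3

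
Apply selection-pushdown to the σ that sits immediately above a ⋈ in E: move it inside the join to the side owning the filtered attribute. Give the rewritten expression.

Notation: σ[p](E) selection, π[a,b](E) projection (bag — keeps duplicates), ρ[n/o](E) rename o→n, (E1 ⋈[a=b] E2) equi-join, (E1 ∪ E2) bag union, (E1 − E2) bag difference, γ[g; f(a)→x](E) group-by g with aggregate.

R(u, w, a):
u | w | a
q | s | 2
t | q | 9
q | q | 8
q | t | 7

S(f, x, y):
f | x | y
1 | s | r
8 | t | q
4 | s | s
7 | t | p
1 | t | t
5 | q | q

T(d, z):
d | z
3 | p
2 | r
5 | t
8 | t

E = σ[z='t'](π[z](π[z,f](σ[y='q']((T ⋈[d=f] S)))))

σ filters on y, owned by the right side.
E' = σ[z='t'](π[z](π[z,f]((T ⋈[d=f] σ[y='q'](S)))))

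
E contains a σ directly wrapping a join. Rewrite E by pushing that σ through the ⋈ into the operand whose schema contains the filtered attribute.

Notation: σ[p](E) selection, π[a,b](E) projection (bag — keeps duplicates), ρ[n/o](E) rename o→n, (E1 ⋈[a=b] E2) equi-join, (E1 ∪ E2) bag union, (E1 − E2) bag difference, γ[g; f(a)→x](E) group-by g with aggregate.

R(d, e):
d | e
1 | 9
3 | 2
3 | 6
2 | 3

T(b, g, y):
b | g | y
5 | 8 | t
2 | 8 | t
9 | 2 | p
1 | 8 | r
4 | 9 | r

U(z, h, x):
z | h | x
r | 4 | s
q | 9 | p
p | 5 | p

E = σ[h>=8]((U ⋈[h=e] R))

σ filters on h, owned by the left side.
E' = (σ[h>=8](U) ⋈[h=e] R)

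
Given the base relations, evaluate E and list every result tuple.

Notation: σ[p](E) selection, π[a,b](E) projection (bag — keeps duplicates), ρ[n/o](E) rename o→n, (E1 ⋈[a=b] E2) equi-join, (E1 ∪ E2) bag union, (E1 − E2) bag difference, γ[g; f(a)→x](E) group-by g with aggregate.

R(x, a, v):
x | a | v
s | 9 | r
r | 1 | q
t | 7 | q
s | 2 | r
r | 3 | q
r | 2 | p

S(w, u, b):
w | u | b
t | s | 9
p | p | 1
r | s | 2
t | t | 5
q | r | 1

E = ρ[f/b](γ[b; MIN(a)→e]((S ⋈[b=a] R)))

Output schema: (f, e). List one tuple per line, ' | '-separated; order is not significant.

Row counts bottom-up:
  S → 5
  R → 6
  (S ⋈[b=a] R) → 5
  γ[b; MIN(a)→e]((S ⋈[b=a] R)) → 3
  ρ[f/b](γ[b; MIN(a)→e]((S ⋈[b=a] R))) → 3

== RESULT ==
f | e
1 | 1
2 | 2
9 | 9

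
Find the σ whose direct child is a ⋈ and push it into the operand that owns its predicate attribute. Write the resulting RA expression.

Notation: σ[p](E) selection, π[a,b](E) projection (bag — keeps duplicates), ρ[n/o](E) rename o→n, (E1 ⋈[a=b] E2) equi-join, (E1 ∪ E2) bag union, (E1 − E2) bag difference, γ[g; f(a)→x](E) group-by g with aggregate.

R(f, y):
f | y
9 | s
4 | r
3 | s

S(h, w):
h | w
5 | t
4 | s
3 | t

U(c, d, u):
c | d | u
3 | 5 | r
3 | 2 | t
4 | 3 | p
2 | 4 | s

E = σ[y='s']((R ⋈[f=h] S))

σ filters on y, owned by the left side.
E' = (σ[y='s'](R) ⋈[f=h] S)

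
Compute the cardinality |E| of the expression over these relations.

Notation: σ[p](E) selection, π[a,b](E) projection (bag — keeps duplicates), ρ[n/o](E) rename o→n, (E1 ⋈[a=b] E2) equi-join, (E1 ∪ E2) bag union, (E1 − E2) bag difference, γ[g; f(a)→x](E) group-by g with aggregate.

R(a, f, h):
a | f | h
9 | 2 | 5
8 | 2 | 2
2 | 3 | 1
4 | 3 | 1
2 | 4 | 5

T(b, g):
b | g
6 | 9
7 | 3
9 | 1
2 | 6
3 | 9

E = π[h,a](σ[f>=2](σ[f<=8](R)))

Stepwise |·|:
  R → 5
  σ[f<=8](R) → 5
  σ[f>=2](σ[f<=8](R)) → 5
  π[h,a](σ[f>=2](σ[f<=8](R))) → 5

|E| = 5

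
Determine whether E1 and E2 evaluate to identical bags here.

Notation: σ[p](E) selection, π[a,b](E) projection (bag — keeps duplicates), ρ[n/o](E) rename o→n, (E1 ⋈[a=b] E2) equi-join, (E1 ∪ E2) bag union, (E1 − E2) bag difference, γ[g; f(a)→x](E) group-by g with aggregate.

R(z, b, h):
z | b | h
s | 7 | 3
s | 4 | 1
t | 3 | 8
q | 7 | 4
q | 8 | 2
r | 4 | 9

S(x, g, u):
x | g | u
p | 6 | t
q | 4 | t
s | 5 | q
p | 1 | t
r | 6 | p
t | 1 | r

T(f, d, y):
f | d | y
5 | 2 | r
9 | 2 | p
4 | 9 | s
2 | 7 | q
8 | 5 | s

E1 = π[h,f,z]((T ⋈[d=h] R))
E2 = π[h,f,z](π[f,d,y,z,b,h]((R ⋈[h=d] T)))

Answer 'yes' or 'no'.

E1 row counts bottom-up:
  T → 5
  R → 6
  (T ⋈[d=h] R) → 3
  π[h,f,z]((T ⋈[d=h] R)) → 3
E2 row counts bottom-up:
  R → 6
  T → 5
  (R ⋈[h=d] T) → 3
  π[f,d,y,z,b,h]((R ⋈[h=d] T)) → 3
  π[h,f,z](π[f,d,y,z,b,h]((R ⋈[h=d] T))) → 3

E1 and E2 produce the same multiset:
h | f | z
2 | 5 | q
2 | 9 | q
9 | 4 | r

yes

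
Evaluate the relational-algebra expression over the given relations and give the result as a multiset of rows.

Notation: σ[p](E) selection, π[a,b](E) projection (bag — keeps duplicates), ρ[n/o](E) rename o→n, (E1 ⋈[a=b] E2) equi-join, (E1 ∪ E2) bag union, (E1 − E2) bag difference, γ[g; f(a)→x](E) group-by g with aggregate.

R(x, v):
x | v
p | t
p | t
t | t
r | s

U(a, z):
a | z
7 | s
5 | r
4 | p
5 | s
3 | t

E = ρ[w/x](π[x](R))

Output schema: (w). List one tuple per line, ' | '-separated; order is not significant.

Row counts bottom-up:
  R → 4
  π[x](R) → 4
  ρ[w/x](π[x](R)) → 4

== RESULT ==
w
p
p
r
t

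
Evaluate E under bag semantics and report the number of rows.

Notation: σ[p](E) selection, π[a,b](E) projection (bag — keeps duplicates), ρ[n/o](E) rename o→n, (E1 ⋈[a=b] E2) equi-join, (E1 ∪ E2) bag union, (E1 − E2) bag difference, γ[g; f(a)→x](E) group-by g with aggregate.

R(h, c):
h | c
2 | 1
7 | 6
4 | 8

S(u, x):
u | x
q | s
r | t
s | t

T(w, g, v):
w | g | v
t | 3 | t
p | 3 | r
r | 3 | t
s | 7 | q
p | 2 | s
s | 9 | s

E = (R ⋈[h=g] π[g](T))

Stepwise |·|:
  R → 3
  T → 6
  π[g](T) → 6
  (R ⋈[h=g] π[g](T)) → 2

|E| = 2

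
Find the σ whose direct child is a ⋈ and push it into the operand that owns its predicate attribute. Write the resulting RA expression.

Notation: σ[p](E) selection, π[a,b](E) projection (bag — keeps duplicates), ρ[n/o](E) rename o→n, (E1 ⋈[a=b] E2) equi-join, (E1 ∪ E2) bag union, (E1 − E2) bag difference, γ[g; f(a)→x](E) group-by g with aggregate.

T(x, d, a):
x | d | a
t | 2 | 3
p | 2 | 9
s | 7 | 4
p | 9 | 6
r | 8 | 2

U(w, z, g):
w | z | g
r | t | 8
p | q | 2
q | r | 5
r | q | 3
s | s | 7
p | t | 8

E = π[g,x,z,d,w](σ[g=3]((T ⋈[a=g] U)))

σ filters on g, owned by the right side.
E' = π[g,x,z,d,w]((T ⋈[a=g] σ[g=3](U)))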